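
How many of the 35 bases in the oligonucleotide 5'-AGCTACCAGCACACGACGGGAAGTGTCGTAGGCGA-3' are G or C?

Counting bases: T=4, C=9, A=10, G=12
G+C = 12 + 9 = 21

21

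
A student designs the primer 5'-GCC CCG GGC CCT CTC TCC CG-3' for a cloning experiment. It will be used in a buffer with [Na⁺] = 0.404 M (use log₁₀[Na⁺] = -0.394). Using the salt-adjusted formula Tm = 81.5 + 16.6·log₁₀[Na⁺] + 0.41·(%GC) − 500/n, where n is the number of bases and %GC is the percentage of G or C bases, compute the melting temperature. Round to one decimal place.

84.8°C

Length n = 20. Base counts: G=5, T=3, C=12, A=0
G+C = 17, so %GC = 17/20 × 100 = 85%
Salt term: 16.6 × (-0.394) = -6.54
GC term: 0.41 × 85 = 34.85; length term: −500/20 = −25
Tm = 81.5 + (-6.54) + 34.85 − 25 = 84.81 → 84.8°C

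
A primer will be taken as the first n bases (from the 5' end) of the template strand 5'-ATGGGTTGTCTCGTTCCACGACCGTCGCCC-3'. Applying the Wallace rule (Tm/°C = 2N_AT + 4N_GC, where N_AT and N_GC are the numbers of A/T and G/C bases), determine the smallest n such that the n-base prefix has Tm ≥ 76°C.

n = 24

First 23 bases: ATGGGTTGTCTCGTTCCACGACC → Tm = 72°C (< 76°C)
First 24 bases: ATGGGTTGTCTCGTTCCACGACCG → Tm = 76°C (≥ 76°C)
Since every base adds ≥2°C, Tm only increases with n, so the threshold is first crossed at n = 24.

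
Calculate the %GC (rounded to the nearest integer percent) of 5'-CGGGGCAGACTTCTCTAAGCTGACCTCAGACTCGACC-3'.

59%

Base counts: C=13, A=8, T=7, G=9
G+C = 9 + 13 = 22 out of 37 bases
%GC = 22/37 × 100 = 59.46% ≈ 59%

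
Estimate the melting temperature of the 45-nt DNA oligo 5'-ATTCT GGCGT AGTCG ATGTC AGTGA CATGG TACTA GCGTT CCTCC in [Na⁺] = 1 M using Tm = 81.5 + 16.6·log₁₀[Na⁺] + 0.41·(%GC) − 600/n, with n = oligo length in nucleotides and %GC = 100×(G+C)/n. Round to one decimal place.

89.1°C

Length n = 45. Counting bases: G=12, T=14, A=8, C=11
G+C = 23, so %GC = 23/45 × 100 = 51.111%
Salt term: 16.6 × (0) = 0
GC term: 0.41 × 51.111 = 20.956; length term: −600/45 = −13.333
Tm = 81.5 + (0) + 20.956 − 13.333 = 89.123 → 89.1°C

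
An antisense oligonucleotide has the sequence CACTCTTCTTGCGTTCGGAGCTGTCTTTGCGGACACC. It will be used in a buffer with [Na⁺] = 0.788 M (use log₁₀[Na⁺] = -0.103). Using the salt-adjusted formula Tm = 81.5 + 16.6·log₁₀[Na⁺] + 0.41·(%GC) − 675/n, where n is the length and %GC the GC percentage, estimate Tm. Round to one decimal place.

Length n = 37. C=12, T=12, G=9, A=4
G+C = 21, so %GC = 21/37 × 100 = 56.757%
Salt term: 16.6 × (-0.103) = -1.71
GC term: 0.41 × 56.757 = 23.27; length term: −675/37 = −18.243
Tm = 81.5 + (-1.71) + 23.27 − 18.243 = 84.817 → 84.8°C

84.8°C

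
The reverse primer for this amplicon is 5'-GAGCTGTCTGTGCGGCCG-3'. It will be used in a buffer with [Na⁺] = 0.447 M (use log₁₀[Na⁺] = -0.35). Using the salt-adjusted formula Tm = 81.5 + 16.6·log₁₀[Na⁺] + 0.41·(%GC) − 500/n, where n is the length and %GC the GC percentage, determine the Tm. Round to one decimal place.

Length n = 18. Base counts: C=5, A=1, T=4, G=8
G+C = 13, so %GC = 13/18 × 100 = 72.222%
Salt term: 16.6 × (-0.35) = -5.81
GC term: 0.41 × 72.222 = 29.611; length term: −500/18 = −27.778
Tm = 81.5 + (-5.81) + 29.611 − 27.778 = 77.523 → 77.5°C

77.5°C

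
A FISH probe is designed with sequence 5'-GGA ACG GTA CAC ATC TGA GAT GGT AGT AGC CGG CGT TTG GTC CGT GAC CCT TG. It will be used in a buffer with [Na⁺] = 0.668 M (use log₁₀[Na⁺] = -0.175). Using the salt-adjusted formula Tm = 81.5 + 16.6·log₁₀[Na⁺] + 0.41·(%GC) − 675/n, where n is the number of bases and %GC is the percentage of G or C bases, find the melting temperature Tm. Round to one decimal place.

Length n = 53. Scanning the sequence gives A=10, C=12, G=18, T=13.
G+C = 30, so %GC = 30/53 × 100 = 56.604%
Salt term: 16.6 × (-0.175) = -2.905
GC term: 0.41 × 56.604 = 23.208; length term: −675/53 = −12.736
Tm = 81.5 + (-2.905) + 23.208 − 12.736 = 89.067 → 89.1°C

89.1°C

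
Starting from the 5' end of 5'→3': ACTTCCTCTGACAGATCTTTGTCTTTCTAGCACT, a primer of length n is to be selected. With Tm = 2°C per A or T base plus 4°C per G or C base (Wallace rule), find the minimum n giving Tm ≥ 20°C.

First 6 bases: ACTTCC → Tm = 18°C (< 20°C)
First 7 bases: ACTTCCT → Tm = 20°C (≥ 20°C)
Since every base adds ≥2°C, Tm only increases with n, so the threshold is first crossed at n = 7.

n = 7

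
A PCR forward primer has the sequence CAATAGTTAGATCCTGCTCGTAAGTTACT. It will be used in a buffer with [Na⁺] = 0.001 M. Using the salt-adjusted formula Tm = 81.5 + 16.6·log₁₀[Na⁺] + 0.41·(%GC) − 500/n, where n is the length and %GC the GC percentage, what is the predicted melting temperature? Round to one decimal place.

Length n = 29. Base counts: G=5, C=6, A=8, T=10
G+C = 11, so %GC = 11/29 × 100 = 37.931%
Salt term: 16.6 × (-3) = -49.8
GC term: 0.41 × 37.931 = 15.552; length term: −500/29 = −17.241
Tm = 81.5 + (-49.8) + 15.552 − 17.241 = 30.011 → 30.0°C

30.0°C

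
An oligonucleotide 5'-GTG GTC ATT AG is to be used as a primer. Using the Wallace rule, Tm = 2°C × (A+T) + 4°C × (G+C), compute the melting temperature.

32°C

Counting bases: A=2, C=1, G=4, T=4
So N_AT = 6 and N_GC = 5.
Tm = 2×6 + 4×5 = 32°C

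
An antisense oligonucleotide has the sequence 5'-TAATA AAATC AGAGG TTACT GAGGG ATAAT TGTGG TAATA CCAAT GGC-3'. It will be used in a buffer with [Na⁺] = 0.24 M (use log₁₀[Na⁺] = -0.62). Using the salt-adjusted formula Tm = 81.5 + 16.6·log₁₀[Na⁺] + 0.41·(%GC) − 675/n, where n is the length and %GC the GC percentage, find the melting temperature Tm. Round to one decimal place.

71.7°C

Length n = 48. Base counts: C=5, T=13, G=12, A=18
G+C = 17, so %GC = 17/48 × 100 = 35.417%
Salt term: 16.6 × (-0.62) = -10.292
GC term: 0.41 × 35.417 = 14.521; length term: −675/48 = −14.062
Tm = 81.5 + (-10.292) + 14.521 − 14.062 = 71.667 → 71.7°C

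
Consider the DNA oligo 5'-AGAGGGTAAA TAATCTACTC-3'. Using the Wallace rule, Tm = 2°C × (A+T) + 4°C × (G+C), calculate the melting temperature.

54°C

Scanning the sequence gives C=3, T=5, A=8, G=4.
A+T = 13, G+C = 7
Tm = 2(13) + 4(7) = 26 + 28 = 54°C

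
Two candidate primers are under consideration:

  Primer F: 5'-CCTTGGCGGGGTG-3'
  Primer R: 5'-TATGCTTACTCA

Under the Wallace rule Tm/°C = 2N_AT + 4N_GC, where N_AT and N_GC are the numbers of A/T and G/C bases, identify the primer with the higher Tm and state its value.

Primer F, 46°C

Primer F: A+T=3, G+C=10 → Tm = 2(3)+4(10) = 46°C
Primer R: A+T=8, G+C=4 → Tm = 2(8)+4(4) = 32°C
46°C vs 32°C → primer F is higher.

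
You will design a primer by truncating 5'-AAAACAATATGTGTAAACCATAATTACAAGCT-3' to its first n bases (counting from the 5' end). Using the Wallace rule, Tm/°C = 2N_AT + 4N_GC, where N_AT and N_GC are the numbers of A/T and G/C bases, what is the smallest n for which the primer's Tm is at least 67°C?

n = 28

First 27 bases: AAAACAATATGTGTAAACCATAATTAC → Tm = 66°C (< 67°C)
First 28 bases: AAAACAATATGTGTAAACCATAATTACA → Tm = 68°C (≥ 67°C)
Each additional base adds 2°C (A/T) or 4°C (G/C), so Tm is non-decreasing in n; n = 28 is the first length to reach 67°C.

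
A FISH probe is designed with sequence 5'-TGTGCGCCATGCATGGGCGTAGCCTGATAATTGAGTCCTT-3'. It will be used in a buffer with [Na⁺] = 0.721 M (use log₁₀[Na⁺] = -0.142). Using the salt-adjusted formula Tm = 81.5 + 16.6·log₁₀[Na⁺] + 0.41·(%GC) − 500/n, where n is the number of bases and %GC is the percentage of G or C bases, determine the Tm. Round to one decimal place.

Length n = 40. Base counts: C=9, G=12, T=12, A=7
G+C = 21, so %GC = 21/40 × 100 = 52.5%
Salt term: 16.6 × (-0.142) = -2.357
GC term: 0.41 × 52.5 = 21.525; length term: −500/40 = −12.5
Tm = 81.5 + (-2.357) + 21.525 − 12.5 = 88.168 → 88.2°C

88.2°C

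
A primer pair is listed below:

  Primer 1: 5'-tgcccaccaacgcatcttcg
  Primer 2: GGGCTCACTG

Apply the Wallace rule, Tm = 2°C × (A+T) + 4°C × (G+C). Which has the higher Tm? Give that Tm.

Primer 1, 64°C

Primer 1: A+T=8, G+C=12 → Tm = 2(8)+4(12) = 64°C
Primer 2: A+T=3, G+C=7 → Tm = 2(3)+4(7) = 34°C
64°C vs 34°C → primer 1 is higher.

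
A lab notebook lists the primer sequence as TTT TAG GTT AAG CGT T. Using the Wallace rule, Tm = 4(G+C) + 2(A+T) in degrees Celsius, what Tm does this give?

Counting bases: G=4, A=3, T=8, C=1
A+T = 11, G+C = 5
Tm = 2(11) + 4(5) = 22 + 20 = 42°C

42°C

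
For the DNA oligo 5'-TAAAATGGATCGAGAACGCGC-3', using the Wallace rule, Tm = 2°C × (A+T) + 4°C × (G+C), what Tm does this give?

62°C

Counting bases: C=4, A=8, T=3, G=6
AT pairs contribute 11, GC pairs contribute 10.
Tm = 2(11) + 4(10) = 22 + 40 = 62°C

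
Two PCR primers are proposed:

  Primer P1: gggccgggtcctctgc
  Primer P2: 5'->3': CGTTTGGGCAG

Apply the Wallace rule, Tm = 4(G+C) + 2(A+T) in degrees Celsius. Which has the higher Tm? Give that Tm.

Primer P1: A+T=3, G+C=13 → Tm = 2(3)+4(13) = 58°C
Primer P2: A+T=4, G+C=7 → Tm = 2(4)+4(7) = 36°C
58°C vs 36°C → primer P1 is higher.

Primer P1, 58°C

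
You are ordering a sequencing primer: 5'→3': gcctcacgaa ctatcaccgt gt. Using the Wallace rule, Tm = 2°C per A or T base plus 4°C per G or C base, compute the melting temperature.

A=5, T=5, C=8, G=4
AT pairs contribute 10, GC pairs contribute 12.
Tm = 4·12 + 2·10 = 48 + 20 = 68°C

68°C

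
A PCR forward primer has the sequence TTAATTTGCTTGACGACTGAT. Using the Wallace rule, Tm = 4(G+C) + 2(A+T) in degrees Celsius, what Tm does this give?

56°C

Base counts: T=9, G=4, A=5, C=3
AT pairs contribute 14, GC pairs contribute 7.
Tm = 2×14 + 4×7 = 56°C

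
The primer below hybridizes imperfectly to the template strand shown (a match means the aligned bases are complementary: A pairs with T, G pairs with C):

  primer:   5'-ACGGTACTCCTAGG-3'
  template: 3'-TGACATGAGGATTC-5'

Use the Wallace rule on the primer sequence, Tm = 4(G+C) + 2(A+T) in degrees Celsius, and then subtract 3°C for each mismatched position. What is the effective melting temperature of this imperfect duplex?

38°C

Primer base counts: A=3, T=3, G=4, C=4 → A+T=6, G+C=8
Perfect-match Tm = 2(6) + 4(8) = 12 + 32 = 44°C
Mismatches (positions where the bases are not complementary): 2 (at positions 3, 13)
Effective Tm = 44 − 2×3 = 44 − 6 = 38°C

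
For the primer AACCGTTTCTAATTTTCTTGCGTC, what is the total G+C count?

A=4, G=3, C=6, T=11
G+C = 3 + 6 = 9

9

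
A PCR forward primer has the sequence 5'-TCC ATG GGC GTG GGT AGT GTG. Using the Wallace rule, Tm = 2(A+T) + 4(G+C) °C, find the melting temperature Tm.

68°C

Scanning the sequence gives T=6, C=3, A=2, G=10.
A+T = 8, G+C = 13
Tm = 2(8) + 4(13) = 16 + 52 = 68°C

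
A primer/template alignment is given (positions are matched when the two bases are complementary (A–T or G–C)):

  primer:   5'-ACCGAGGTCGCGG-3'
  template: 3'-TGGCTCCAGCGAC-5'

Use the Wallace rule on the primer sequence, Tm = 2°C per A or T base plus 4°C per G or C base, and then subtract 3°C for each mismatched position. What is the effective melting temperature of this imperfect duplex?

43°C

Primer base counts: A=2, T=1, G=6, C=4 → A+T=3, G+C=10
Perfect-match Tm = 2(3) + 4(10) = 6 + 40 = 46°C
Mismatches (positions where the bases are not complementary): 1 (at position 12)
Effective Tm = 46 − 1×3 = 46 − 3 = 43°C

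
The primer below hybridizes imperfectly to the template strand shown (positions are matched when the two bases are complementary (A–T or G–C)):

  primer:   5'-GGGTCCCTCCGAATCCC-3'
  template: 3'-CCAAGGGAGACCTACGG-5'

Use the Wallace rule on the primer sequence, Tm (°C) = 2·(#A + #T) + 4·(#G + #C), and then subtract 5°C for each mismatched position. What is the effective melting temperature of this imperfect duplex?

38°C

Primer base counts: A=2, T=3, G=4, C=8 → A+T=5, G+C=12
Perfect-match Tm = 2(5) + 4(12) = 10 + 48 = 58°C
Mismatches (positions where the bases are not complementary): 4 (at positions 3, 10, 12, 15)
Effective Tm = 58 − 4×5 = 58 − 20 = 38°C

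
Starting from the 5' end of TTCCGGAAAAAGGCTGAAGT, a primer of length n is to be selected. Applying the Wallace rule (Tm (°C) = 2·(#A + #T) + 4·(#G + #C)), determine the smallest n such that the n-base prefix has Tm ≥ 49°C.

First 16 bases: TTCCGGAAAAAGGCTG → Tm = 48°C (< 49°C)
First 17 bases: TTCCGGAAAAAGGCTGA → Tm = 50°C (≥ 49°C)
Each additional base adds 2°C (A/T) or 4°C (G/C), so Tm is non-decreasing in n; n = 17 is the first length to reach 49°C.

n = 17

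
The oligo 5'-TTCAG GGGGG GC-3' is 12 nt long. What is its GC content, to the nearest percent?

Scanning the sequence gives A=1, G=7, C=2, T=2.
G+C = 7 + 2 = 9 out of 12 bases
%GC = 9/12 × 100 = 75% ≈ 75%

75%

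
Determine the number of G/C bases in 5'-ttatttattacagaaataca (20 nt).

3

Scanning the sequence gives A=9, C=2, G=1, T=8.
Total G or C: 1 + 2 = 3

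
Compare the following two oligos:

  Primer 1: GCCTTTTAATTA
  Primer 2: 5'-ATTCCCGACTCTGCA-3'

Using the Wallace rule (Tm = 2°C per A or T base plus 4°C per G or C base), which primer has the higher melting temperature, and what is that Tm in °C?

Primer 2, 46°C

Primer 1: A+T=9, G+C=3 → Tm = 2(9)+4(3) = 30°C
Primer 2: A+T=7, G+C=8 → Tm = 2(7)+4(8) = 46°C
30°C vs 46°C → primer 2 is higher.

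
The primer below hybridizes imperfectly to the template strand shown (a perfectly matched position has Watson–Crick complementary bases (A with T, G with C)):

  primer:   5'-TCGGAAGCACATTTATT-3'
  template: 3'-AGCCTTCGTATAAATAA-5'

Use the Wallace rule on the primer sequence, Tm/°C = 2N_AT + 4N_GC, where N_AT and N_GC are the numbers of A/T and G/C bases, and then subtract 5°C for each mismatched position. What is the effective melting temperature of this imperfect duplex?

Primer base counts: A=5, T=6, G=3, C=3 → A+T=11, G+C=6
Perfect-match Tm = 2(11) + 4(6) = 22 + 24 = 46°C
Mismatches (positions where the bases are not complementary): 1 (at position 10)
Effective Tm = 46 − 1×5 = 46 − 5 = 41°C

41°C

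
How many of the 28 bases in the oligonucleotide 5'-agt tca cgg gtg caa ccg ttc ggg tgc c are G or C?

18

A=4, T=6, G=10, C=8
Total G or C: 10 + 8 = 18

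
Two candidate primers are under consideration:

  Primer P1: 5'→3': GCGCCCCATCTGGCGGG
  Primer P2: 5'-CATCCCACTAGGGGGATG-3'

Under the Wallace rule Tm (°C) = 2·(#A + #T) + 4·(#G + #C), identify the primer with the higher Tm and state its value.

Primer P1: A+T=3, G+C=14 → Tm = 2(3)+4(14) = 62°C
Primer P2: A+T=7, G+C=11 → Tm = 2(7)+4(11) = 58°C
62°C vs 58°C → primer P1 is higher.

Primer P1, 62°C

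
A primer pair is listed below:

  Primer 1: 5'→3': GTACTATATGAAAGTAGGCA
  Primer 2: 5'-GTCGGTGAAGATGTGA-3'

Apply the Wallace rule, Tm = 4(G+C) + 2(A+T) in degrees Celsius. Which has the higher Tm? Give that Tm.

Primer 1, 54°C

Primer 1: A+T=13, G+C=7 → Tm = 2(13)+4(7) = 54°C
Primer 2: A+T=8, G+C=8 → Tm = 2(8)+4(8) = 48°C
54°C vs 48°C → primer 1 is higher.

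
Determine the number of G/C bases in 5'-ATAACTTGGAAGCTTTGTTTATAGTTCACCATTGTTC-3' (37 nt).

12

Counting bases: C=6, G=6, A=9, T=16
G+C = 6 + 6 = 12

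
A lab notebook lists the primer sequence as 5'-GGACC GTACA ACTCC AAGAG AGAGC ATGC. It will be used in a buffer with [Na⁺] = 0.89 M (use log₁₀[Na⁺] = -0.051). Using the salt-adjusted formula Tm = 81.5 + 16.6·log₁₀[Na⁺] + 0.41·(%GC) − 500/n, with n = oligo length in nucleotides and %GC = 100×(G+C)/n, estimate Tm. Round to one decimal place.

Length n = 29. A=10, T=3, G=8, C=8
G+C = 16, so %GC = 16/29 × 100 = 55.172%
Salt term: 16.6 × (-0.051) = -0.847
GC term: 0.41 × 55.172 = 22.621; length term: −500/29 = −17.241
Tm = 81.5 + (-0.847) + 22.621 − 17.241 = 86.033 → 86.0°C

86.0°C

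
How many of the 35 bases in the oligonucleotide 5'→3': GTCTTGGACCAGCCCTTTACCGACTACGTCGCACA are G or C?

20

Counting bases: C=13, G=7, A=7, T=8
G+C = 7 + 13 = 20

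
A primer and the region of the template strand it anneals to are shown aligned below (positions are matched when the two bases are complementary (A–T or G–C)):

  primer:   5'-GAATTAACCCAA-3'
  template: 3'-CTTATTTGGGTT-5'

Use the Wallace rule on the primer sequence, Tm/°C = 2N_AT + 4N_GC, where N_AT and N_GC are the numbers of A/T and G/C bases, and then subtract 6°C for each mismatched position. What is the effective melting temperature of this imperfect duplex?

26°C

Primer base counts: A=6, T=2, G=1, C=3 → A+T=8, G+C=4
Perfect-match Tm = 2(8) + 4(4) = 16 + 16 = 32°C
Mismatches (positions where the bases are not complementary): 1 (at position 5)
Effective Tm = 32 − 1×6 = 32 − 6 = 26°C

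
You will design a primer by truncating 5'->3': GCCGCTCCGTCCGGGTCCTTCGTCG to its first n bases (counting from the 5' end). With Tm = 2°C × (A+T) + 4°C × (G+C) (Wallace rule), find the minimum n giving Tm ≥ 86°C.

n = 25

First 24 bases: GCCGCTCCGTCCGGGTCCTTCGTC → Tm = 84°C (< 86°C)
First 25 bases: GCCGCTCCGTCCGGGTCCTTCGTCG → Tm = 88°C (≥ 86°C)
Each additional base adds 2°C (A/T) or 4°C (G/C), so Tm is non-decreasing in n; n = 25 is the first length to reach 86°C.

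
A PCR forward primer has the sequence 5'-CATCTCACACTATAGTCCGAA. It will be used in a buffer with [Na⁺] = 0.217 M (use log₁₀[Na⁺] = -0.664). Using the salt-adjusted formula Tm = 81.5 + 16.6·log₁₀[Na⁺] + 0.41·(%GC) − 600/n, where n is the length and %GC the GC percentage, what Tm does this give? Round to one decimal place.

Length n = 21. Counting bases: A=7, C=7, T=5, G=2
G+C = 9, so %GC = 9/21 × 100 = 42.857%
Salt term: 16.6 × (-0.664) = -11.022
GC term: 0.41 × 42.857 = 17.571; length term: −600/21 = −28.571
Tm = 81.5 + (-11.022) + 17.571 − 28.571 = 59.478 → 59.5°C

59.5°C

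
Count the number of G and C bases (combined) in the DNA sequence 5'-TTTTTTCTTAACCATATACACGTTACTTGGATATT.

9

Counting bases: A=9, T=17, G=3, C=6
G+C = 3 + 6 = 9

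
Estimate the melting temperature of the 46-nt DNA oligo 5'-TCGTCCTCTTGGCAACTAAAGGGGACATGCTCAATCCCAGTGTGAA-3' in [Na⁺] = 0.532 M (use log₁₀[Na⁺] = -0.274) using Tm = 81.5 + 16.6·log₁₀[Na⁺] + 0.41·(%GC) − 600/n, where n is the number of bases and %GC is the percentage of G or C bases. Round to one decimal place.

Length n = 46. A=12, C=12, G=11, T=11
G+C = 23, so %GC = 23/46 × 100 = 50%
Salt term: 16.6 × (-0.274) = -4.548
GC term: 0.41 × 50 = 20.5; length term: −600/46 = −13.043
Tm = 81.5 + (-4.548) + 20.5 − 13.043 = 84.409 → 84.4°C

84.4°C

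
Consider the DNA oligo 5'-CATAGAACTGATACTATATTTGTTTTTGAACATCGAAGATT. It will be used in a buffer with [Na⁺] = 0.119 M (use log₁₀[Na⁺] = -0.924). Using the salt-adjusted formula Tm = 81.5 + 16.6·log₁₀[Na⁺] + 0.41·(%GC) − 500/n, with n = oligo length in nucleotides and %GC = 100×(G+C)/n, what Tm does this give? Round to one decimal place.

Length n = 41. C=5, G=6, A=14, T=16
G+C = 11, so %GC = 11/41 × 100 = 26.829%
Salt term: 16.6 × (-0.924) = -15.338
GC term: 0.41 × 26.829 = 11; length term: −500/41 = −12.195
Tm = 81.5 + (-15.338) + 11 − 12.195 = 64.967 → 65.0°C

65.0°C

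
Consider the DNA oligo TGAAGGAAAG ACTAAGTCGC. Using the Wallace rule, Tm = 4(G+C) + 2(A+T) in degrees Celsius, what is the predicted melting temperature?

Scanning the sequence gives T=3, C=3, A=8, G=6.
AT pairs contribute 11, GC pairs contribute 9.
Tm = 2(11) + 4(9) = 22 + 36 = 58°C

58°C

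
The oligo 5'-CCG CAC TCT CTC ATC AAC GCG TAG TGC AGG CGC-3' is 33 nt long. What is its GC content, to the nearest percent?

Counting bases: A=6, T=6, G=8, C=13
G+C = 8 + 13 = 21 out of 33 bases
%GC = 21/33 × 100 = 63.64% ≈ 64%

64%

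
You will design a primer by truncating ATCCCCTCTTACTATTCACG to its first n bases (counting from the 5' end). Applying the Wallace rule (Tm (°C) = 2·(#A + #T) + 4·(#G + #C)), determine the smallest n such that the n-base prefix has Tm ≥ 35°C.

First 11 bases: ATCCCCTCTTA → Tm = 32°C (< 35°C)
First 12 bases: ATCCCCTCTTAC → Tm = 36°C (≥ 35°C)
Since every base adds ≥2°C, Tm only increases with n, so the threshold is first crossed at n = 12.

n = 12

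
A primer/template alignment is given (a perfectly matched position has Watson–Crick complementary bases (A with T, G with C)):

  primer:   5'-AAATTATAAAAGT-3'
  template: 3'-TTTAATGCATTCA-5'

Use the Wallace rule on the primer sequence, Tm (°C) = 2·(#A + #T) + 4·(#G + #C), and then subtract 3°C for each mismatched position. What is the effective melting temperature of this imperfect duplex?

Primer base counts: A=8, T=4, G=1, C=0 → A+T=12, G+C=1
Perfect-match Tm = 2(12) + 4(1) = 24 + 4 = 28°C
Mismatches (positions where the bases are not complementary): 3 (at positions 7, 8, 9)
Effective Tm = 28 − 3×3 = 28 − 9 = 19°C

19°C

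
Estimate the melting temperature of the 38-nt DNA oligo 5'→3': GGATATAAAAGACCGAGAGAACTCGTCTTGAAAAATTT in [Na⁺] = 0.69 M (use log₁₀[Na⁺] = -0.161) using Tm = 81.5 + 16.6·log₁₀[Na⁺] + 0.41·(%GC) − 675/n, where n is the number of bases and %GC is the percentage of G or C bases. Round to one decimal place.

75.1°C

Length n = 38. Base counts: C=5, A=16, T=9, G=8
G+C = 13, so %GC = 13/38 × 100 = 34.211%
Salt term: 16.6 × (-0.161) = -2.673
GC term: 0.41 × 34.211 = 14.027; length term: −675/38 = −17.763
Tm = 81.5 + (-2.673) + 14.027 − 17.763 = 75.091 → 75.1°C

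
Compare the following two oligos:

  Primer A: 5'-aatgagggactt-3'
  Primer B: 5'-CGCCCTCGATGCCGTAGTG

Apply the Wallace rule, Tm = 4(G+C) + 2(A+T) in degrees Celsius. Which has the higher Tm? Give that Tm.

Primer B, 64°C

Primer A: A+T=7, G+C=5 → Tm = 2(7)+4(5) = 34°C
Primer B: A+T=6, G+C=13 → Tm = 2(6)+4(13) = 64°C
34°C vs 64°C → primer B is higher.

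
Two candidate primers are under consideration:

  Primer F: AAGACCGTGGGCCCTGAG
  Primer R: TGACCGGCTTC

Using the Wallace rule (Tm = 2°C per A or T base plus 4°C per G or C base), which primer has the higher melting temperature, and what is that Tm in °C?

Primer F, 60°C

Primer F: A+T=6, G+C=12 → Tm = 2(6)+4(12) = 60°C
Primer R: A+T=4, G+C=7 → Tm = 2(4)+4(7) = 36°C
60°C vs 36°C → primer F is higher.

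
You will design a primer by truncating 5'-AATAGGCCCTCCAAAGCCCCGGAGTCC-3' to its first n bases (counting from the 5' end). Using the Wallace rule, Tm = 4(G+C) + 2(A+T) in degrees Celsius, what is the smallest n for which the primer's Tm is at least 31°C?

n = 11

First 10 bases: AATAGGCCCT → Tm = 30°C (< 31°C)
First 11 bases: AATAGGCCCTC → Tm = 34°C (≥ 31°C)
Since every base adds ≥2°C, Tm only increases with n, so the threshold is first crossed at n = 11.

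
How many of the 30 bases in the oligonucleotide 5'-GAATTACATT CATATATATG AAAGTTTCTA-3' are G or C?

6

Counting bases: G=3, T=12, C=3, A=12
Total G or C: 3 + 3 = 6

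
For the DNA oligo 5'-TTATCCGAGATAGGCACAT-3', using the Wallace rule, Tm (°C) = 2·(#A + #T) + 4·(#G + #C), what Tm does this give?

Scanning the sequence gives A=6, G=4, T=5, C=4.
So N_AT = 11 and N_GC = 8.
Tm = 4·8 + 2·11 = 32 + 22 = 54°C

54°C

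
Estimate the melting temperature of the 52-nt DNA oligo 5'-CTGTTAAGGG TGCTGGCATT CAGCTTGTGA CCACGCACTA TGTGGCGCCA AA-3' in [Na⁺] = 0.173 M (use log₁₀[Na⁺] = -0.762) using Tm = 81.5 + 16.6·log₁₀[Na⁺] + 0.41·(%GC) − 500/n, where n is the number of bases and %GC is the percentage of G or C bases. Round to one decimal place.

Length n = 52. A=11, G=15, C=13, T=13
G+C = 28, so %GC = 28/52 × 100 = 53.846%
Salt term: 16.6 × (-0.762) = -12.649
GC term: 0.41 × 53.846 = 22.077; length term: −500/52 = −9.615
Tm = 81.5 + (-12.649) + 22.077 − 9.615 = 81.313 → 81.3°C

81.3°C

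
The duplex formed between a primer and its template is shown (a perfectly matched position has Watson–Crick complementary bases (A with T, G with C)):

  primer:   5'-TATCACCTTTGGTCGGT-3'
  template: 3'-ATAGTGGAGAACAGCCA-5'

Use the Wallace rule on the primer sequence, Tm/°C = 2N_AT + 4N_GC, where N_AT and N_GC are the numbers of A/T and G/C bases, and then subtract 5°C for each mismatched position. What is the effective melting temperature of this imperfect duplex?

40°C

Primer base counts: A=2, T=7, G=4, C=4 → A+T=9, G+C=8
Perfect-match Tm = 2(9) + 4(8) = 18 + 32 = 50°C
Mismatches (positions where the bases are not complementary): 2 (at positions 9, 11)
Effective Tm = 50 − 2×5 = 50 − 10 = 40°C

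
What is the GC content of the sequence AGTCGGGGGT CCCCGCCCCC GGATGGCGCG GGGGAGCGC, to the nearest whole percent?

Base counts: C=14, A=3, T=3, G=19
G+C = 19 + 14 = 33 out of 39 bases
%GC = 33/39 × 100 = 84.62% ≈ 85%

85%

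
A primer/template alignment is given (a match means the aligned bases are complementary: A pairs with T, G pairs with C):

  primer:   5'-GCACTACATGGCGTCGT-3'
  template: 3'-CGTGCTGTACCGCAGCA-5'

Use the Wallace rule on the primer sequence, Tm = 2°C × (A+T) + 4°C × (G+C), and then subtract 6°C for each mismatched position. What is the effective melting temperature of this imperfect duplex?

48°C

Primer base counts: A=3, T=4, G=5, C=5 → A+T=7, G+C=10
Perfect-match Tm = 2(7) + 4(10) = 14 + 40 = 54°C
Mismatches (positions where the bases are not complementary): 1 (at position 5)
Effective Tm = 54 − 1×6 = 54 − 6 = 48°C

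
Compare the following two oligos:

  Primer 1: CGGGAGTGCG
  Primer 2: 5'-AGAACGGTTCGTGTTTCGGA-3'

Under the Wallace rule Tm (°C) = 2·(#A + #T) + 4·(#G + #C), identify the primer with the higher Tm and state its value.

Primer 1: A+T=2, G+C=8 → Tm = 2(2)+4(8) = 36°C
Primer 2: A+T=10, G+C=10 → Tm = 2(10)+4(10) = 60°C
36°C vs 60°C → primer 2 is higher.

Primer 2, 60°C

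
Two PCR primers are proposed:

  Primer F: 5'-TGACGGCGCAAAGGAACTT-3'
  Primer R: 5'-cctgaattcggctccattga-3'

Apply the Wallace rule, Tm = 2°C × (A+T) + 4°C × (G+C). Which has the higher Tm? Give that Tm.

Primer R, 60°C

Primer F: A+T=9, G+C=10 → Tm = 2(9)+4(10) = 58°C
Primer R: A+T=10, G+C=10 → Tm = 2(10)+4(10) = 60°C
58°C vs 60°C → primer R is higher.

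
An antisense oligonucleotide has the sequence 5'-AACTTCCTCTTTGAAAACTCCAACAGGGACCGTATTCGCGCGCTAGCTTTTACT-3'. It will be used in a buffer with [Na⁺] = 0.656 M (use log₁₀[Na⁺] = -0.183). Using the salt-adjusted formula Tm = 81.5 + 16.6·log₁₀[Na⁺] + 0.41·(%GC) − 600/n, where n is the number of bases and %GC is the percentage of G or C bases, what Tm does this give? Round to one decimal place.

86.3°C

Length n = 54. Scanning the sequence gives A=13, G=9, C=16, T=16.
G+C = 25, so %GC = 25/54 × 100 = 46.296%
Salt term: 16.6 × (-0.183) = -3.038
GC term: 0.41 × 46.296 = 18.981; length term: −600/54 = −11.111
Tm = 81.5 + (-3.038) + 18.981 − 11.111 = 86.332 → 86.3°C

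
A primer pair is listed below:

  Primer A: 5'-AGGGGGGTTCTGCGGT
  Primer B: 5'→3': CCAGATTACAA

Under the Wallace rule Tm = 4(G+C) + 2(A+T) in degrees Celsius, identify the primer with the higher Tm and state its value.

Primer A: A+T=5, G+C=11 → Tm = 2(5)+4(11) = 54°C
Primer B: A+T=7, G+C=4 → Tm = 2(7)+4(4) = 30°C
54°C vs 30°C → primer A is higher.

Primer A, 54°C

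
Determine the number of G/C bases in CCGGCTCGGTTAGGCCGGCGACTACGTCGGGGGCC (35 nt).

27

Base counts: T=5, C=12, G=15, A=3
G+C = 15 + 12 = 27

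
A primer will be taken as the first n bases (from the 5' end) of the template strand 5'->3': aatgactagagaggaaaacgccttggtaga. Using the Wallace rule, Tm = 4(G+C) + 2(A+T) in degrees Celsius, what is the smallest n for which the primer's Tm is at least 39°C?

First 13 bases: AATGACTAGAGAG → Tm = 36°C (< 39°C)
First 14 bases: AATGACTAGAGAGG → Tm = 40°C (≥ 39°C)
Each additional base adds 2°C (A/T) or 4°C (G/C), so Tm is non-decreasing in n; n = 14 is the first length to reach 39°C.

n = 14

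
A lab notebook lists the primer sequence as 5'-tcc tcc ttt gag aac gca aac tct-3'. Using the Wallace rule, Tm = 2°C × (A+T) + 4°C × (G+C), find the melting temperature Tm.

70°C

Base counts: C=8, T=7, A=6, G=3
A+T = 13, G+C = 11
Tm = 2(13) + 4(11) = 26 + 44 = 70°C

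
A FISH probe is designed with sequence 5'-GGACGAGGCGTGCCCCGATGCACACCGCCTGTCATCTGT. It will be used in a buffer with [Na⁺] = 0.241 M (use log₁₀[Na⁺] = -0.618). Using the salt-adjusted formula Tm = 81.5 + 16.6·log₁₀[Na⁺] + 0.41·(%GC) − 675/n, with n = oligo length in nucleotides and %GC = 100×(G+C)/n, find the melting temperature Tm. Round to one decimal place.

Length n = 39. G=12, C=14, T=7, A=6
G+C = 26, so %GC = 26/39 × 100 = 66.667%
Salt term: 16.6 × (-0.618) = -10.259
GC term: 0.41 × 66.667 = 27.333; length term: −675/39 = −17.308
Tm = 81.5 + (-10.259) + 27.333 − 17.308 = 81.266 → 81.3°C

81.3°C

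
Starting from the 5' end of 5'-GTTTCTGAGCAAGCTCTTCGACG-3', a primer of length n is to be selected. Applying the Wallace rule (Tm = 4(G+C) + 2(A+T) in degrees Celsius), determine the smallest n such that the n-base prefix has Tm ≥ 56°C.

First 18 bases: GTTTCTGAGCAAGCTCTT → Tm = 52°C (< 56°C)
First 19 bases: GTTTCTGAGCAAGCTCTTC → Tm = 56°C (≥ 56°C)
Since every base adds ≥2°C, Tm only increases with n, so the threshold is first crossed at n = 19.

n = 19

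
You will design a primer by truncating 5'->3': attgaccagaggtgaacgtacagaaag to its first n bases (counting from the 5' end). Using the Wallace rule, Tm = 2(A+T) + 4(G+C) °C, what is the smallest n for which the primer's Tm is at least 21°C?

First 7 bases: ATTGACC → Tm = 20°C (< 21°C)
First 8 bases: ATTGACCA → Tm = 22°C (≥ 21°C)
Each additional base adds 2°C (A/T) or 4°C (G/C), so Tm is non-decreasing in n; n = 8 is the first length to reach 21°C.

n = 8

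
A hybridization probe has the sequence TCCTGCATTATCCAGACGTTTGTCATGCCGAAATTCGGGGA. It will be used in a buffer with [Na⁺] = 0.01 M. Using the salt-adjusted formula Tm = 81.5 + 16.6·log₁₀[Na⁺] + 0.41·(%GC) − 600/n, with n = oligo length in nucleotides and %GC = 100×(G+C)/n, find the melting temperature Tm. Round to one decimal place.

Length n = 41. Scanning the sequence gives T=12, A=9, G=10, C=10.
G+C = 20, so %GC = 20/41 × 100 = 48.78%
Salt term: 16.6 × (-2) = -33.2
GC term: 0.41 × 48.78 = 20; length term: −600/41 = −14.634
Tm = 81.5 + (-33.2) + 20 − 14.634 = 53.666 → 53.7°C

53.7°C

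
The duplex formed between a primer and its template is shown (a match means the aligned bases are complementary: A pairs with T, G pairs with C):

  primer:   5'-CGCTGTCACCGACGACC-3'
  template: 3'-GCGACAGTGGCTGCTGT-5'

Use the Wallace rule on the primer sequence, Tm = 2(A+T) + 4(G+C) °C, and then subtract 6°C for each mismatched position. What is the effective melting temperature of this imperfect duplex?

52°C

Primer base counts: A=3, T=2, G=4, C=8 → A+T=5, G+C=12
Perfect-match Tm = 2(5) + 4(12) = 10 + 48 = 58°C
Mismatches (positions where the bases are not complementary): 1 (at position 17)
Effective Tm = 58 − 1×6 = 58 − 6 = 52°C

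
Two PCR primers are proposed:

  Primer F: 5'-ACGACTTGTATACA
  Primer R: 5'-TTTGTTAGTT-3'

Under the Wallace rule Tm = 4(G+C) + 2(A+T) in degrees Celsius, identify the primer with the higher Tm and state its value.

Primer F: A+T=9, G+C=5 → Tm = 2(9)+4(5) = 38°C
Primer R: A+T=8, G+C=2 → Tm = 2(8)+4(2) = 24°C
38°C vs 24°C → primer F is higher.

Primer F, 38°C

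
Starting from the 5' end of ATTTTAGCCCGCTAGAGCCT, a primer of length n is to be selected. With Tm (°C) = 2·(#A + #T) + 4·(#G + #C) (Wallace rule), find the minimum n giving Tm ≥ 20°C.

n = 8

First 7 bases: ATTTTAG → Tm = 16°C (< 20°C)
First 8 bases: ATTTTAGC → Tm = 20°C (≥ 20°C)
Each additional base adds 2°C (A/T) or 4°C (G/C), so Tm is non-decreasing in n; n = 8 is the first length to reach 20°C.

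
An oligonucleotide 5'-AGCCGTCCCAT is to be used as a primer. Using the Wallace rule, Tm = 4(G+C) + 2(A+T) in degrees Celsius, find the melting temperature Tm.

Scanning the sequence gives A=2, G=2, C=5, T=2.
So N_AT = 4 and N_GC = 7.
Tm = 2(4) + 4(7) = 8 + 28 = 36°C

36°C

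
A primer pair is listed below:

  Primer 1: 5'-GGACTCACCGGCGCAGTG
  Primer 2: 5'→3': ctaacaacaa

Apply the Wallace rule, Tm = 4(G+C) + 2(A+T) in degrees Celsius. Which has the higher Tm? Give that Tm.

Primer 1, 62°C

Primer 1: A+T=5, G+C=13 → Tm = 2(5)+4(13) = 62°C
Primer 2: A+T=7, G+C=3 → Tm = 2(7)+4(3) = 26°C
62°C vs 26°C → primer 1 is higher.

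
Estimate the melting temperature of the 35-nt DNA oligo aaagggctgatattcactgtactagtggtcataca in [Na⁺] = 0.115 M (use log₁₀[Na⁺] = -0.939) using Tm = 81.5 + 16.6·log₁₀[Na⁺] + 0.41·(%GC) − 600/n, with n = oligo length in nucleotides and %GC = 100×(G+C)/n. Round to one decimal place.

65.2°C

Length n = 35. Counting bases: A=11, T=10, C=6, G=8
G+C = 14, so %GC = 14/35 × 100 = 40%
Salt term: 16.6 × (-0.939) = -15.587
GC term: 0.41 × 40 = 16.4; length term: −600/35 = −17.143
Tm = 81.5 + (-15.587) + 16.4 − 17.143 = 65.17 → 65.2°C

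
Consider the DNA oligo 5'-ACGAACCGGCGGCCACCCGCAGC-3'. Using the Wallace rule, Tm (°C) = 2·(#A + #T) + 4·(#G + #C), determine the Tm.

82°C

G=7, C=11, A=5, T=0
So N_AT = 5 and N_GC = 18.
Tm = 4·18 + 2·5 = 72 + 10 = 82°C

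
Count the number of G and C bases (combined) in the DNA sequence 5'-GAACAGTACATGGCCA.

8

T=2, A=6, C=4, G=4
Total G or C: 4 + 4 = 8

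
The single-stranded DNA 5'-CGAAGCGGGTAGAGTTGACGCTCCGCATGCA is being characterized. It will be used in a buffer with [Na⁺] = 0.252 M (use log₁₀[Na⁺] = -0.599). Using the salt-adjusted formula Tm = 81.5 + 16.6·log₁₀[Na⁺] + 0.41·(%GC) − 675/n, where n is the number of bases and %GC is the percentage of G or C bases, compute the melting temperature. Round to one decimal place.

Length n = 31. Scanning the sequence gives G=11, A=7, T=5, C=8.
G+C = 19, so %GC = 19/31 × 100 = 61.29%
Salt term: 16.6 × (-0.599) = -9.943
GC term: 0.41 × 61.29 = 25.129; length term: −675/31 = −21.774
Tm = 81.5 + (-9.943) + 25.129 − 21.774 = 74.912 → 74.9°C

74.9°C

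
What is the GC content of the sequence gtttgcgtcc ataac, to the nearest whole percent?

C=4, T=5, A=3, G=3
G+C = 3 + 4 = 7 out of 15 bases
%GC = 7/15 × 100 = 46.67% ≈ 47%

47%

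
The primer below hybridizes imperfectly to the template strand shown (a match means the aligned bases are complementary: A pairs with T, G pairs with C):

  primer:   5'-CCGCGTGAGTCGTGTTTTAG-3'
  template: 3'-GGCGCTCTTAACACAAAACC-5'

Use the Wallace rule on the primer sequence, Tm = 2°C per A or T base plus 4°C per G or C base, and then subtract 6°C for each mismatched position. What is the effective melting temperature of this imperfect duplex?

Primer base counts: A=2, T=7, G=7, C=4 → A+T=9, G+C=11
Perfect-match Tm = 2(9) + 4(11) = 18 + 44 = 62°C
Mismatches (positions where the bases are not complementary): 4 (at positions 6, 9, 11, 19)
Effective Tm = 62 − 4×6 = 62 − 24 = 38°C

38°C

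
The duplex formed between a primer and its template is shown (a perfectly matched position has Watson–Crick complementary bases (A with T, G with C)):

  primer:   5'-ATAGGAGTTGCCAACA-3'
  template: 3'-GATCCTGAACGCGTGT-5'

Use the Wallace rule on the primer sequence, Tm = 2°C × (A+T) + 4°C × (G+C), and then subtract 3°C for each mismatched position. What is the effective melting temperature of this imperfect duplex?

34°C

Primer base counts: A=6, T=3, G=4, C=3 → A+T=9, G+C=7
Perfect-match Tm = 2(9) + 4(7) = 18 + 28 = 46°C
Mismatches (positions where the bases are not complementary): 4 (at positions 1, 7, 12, 13)
Effective Tm = 46 − 4×3 = 46 − 12 = 34°C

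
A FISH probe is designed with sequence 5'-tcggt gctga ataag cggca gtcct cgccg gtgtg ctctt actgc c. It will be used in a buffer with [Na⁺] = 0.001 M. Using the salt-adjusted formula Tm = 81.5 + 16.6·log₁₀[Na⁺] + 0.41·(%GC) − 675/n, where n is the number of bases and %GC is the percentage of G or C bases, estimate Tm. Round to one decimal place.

Length n = 46. Scanning the sequence gives T=12, C=14, A=6, G=14.
G+C = 28, so %GC = 28/46 × 100 = 60.87%
Salt term: 16.6 × (-3) = -49.8
GC term: 0.41 × 60.87 = 24.957; length term: −675/46 = −14.674
Tm = 81.5 + (-49.8) + 24.957 − 14.674 = 41.983 → 42.0°C

42.0°C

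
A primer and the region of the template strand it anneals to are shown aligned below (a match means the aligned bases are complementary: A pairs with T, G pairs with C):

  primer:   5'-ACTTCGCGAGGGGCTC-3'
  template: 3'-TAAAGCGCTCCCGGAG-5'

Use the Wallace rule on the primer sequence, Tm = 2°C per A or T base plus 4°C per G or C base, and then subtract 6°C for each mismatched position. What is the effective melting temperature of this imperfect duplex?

Primer base counts: A=2, T=3, G=6, C=5 → A+T=5, G+C=11
Perfect-match Tm = 2(5) + 4(11) = 10 + 44 = 54°C
Mismatches (positions where the bases are not complementary): 2 (at positions 2, 13)
Effective Tm = 54 − 2×6 = 54 − 12 = 42°C

42°C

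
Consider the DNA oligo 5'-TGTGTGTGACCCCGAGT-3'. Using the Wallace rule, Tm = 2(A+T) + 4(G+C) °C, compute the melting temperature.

54°C

Scanning the sequence gives G=6, C=4, T=5, A=2.
So N_AT = 7 and N_GC = 10.
Tm = 2×7 + 4×10 = 54°C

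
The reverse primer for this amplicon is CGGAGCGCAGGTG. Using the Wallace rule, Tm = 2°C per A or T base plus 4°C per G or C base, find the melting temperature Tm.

Base counts: C=3, G=7, A=2, T=1
A+T = 3, G+C = 10
Tm = 2(3) + 4(10) = 6 + 40 = 46°C

46°C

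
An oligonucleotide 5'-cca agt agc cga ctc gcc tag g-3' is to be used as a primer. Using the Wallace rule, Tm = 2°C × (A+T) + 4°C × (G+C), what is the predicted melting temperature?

Base counts: A=5, G=6, C=8, T=3
So N_AT = 8 and N_GC = 14.
Tm = 4·14 + 2·8 = 56 + 16 = 72°C

72°C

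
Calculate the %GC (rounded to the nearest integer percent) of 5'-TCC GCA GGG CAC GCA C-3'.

75%

Base counts: T=1, G=5, C=7, A=3
G+C = 5 + 7 = 12 out of 16 bases
%GC = 12/16 × 100 = 75% ≈ 75%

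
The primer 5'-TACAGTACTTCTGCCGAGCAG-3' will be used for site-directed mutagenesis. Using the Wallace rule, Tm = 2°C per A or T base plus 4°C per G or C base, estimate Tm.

64°C

Counting bases: A=5, T=5, C=6, G=5
So N_AT = 10 and N_GC = 11.
Tm = 2(10) + 4(11) = 20 + 44 = 64°C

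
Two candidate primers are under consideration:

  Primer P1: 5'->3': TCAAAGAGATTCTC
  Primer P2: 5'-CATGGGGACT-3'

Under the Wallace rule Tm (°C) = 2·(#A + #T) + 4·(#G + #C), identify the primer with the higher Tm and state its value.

Primer P1: A+T=9, G+C=5 → Tm = 2(9)+4(5) = 38°C
Primer P2: A+T=4, G+C=6 → Tm = 2(4)+4(6) = 32°C
38°C vs 32°C → primer P1 is higher.

Primer P1, 38°C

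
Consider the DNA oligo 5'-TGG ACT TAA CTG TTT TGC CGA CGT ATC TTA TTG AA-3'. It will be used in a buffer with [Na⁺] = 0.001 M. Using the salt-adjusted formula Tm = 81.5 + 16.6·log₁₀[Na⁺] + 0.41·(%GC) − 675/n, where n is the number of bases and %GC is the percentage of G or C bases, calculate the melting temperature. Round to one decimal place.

27.6°C

Length n = 35. C=6, G=7, T=14, A=8
G+C = 13, so %GC = 13/35 × 100 = 37.143%
Salt term: 16.6 × (-3) = -49.8
GC term: 0.41 × 37.143 = 15.229; length term: −675/35 = −19.286
Tm = 81.5 + (-49.8) + 15.229 − 19.286 = 27.643 → 27.6°C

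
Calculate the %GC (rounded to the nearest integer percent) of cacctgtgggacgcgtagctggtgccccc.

Base counts: A=3, C=11, G=10, T=5
G+C = 10 + 11 = 21 out of 29 bases
%GC = 21/29 × 100 = 72.41% ≈ 72%

72%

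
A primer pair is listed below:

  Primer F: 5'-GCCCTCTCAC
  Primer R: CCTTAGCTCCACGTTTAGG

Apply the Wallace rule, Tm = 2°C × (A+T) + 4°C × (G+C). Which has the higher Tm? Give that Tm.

Primer F: A+T=3, G+C=7 → Tm = 2(3)+4(7) = 34°C
Primer R: A+T=9, G+C=10 → Tm = 2(9)+4(10) = 58°C
34°C vs 58°C → primer R is higher.

Primer R, 58°C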